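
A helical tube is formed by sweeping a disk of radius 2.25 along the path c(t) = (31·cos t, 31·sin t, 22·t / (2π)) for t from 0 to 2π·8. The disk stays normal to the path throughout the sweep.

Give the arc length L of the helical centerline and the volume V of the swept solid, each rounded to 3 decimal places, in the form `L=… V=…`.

L=1568.138 V=24940.156

2πR = 2π·31 = 194.778745
per-turn = √(194.778745² + 22²) = √(37938.7593 + 484) = √38422.7593 = 196.017242
L = 8 × 196.017242 = 1568.137939
V = π·2.25² × L = 15.904313 × 1568.137939 = 24940.156312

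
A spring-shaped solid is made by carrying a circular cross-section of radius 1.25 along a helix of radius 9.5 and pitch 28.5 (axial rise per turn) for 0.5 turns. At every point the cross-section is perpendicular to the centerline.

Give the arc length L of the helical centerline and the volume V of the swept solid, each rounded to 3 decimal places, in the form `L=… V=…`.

L=33.073 V=162.345

2πR = 2π·9.5 = 59.690260
per-turn = √(59.690260² + 28.5²) = √(3562.9272 + 812.25) = √4375.1772 = 66.145122
L = 0.5 × 66.145122 = 33.072561
V = π·1.25² × L = 4.908739 × 33.072561 = 162.344555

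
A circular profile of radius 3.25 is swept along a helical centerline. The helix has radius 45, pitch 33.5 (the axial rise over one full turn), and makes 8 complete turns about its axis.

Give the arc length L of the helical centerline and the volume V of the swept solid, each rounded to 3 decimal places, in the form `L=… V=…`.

L=2277.768 V=75583.339

2πR = 2π·45 = 282.743339
per-turn = √(282.743339² + 33.5²) = √(79943.7956 + 1122.25) = √81066.0456 = 284.720996
L = 8 × 284.720996 = 2277.767969
V = π·3.25² × L = 33.183072 × 2277.767969 = 75583.339441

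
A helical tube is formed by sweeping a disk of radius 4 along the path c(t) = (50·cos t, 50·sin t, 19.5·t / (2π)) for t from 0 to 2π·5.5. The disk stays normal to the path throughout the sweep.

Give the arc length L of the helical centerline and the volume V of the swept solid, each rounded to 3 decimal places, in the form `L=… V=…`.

2πR = 2π·50 = 314.159265
per-turn = √(314.159265² + 19.5²) = √(98696.0440 + 380.25) = √99076.2940 = 314.763870
L = 5.5 × 314.763870 = 1731.201286
V = π·4² × L = 50.265482 × 1731.201286 = 87019.667889

L=1731.201 V=87019.668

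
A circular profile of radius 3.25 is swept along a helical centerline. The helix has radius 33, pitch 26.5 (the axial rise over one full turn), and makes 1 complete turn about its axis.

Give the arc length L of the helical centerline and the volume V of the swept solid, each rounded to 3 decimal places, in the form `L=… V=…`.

L=209.032 V=6936.314

2πR = 2π·33 = 207.345115
per-turn = √(207.345115² + 26.5²) = √(42991.9968 + 702.25) = √43694.2468 = 209.031688
L = 1 × 209.031688 = 209.031688
V = π·3.25² × L = 33.183072 × 209.031688 = 6936.313652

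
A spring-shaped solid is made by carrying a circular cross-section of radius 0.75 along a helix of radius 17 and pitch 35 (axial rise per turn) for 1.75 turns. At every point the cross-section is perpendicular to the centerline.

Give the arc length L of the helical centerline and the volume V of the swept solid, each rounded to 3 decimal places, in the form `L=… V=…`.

L=196.704 V=347.605

2πR = 2π·17 = 106.814150
per-turn = √(106.814150² + 35²) = √(11409.2627 + 1225) = √12634.2627 = 112.402236
L = 1.75 × 112.402236 = 196.703913
V = π·0.75² × L = 1.767146 × 196.703913 = 347.604507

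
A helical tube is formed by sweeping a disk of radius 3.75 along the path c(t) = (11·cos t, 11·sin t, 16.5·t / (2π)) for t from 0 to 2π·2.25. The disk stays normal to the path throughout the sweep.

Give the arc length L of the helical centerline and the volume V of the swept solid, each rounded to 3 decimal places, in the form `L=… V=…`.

L=159.879 V=7063.234

2πR = 2π·11 = 69.115038
per-turn = √(69.115038² + 16.5²) = √(4776.8885 + 272.25) = √5049.1385 = 71.057290
L = 2.25 × 71.057290 = 159.878904
V = π·3.75² × L = 44.178647 × 159.878904 = 7063.233594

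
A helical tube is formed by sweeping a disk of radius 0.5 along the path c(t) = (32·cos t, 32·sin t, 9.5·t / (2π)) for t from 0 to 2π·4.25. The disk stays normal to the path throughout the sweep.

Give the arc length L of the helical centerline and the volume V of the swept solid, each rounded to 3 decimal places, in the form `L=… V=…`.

L=855.467 V=671.882

2πR = 2π·32 = 201.061930
per-turn = √(201.061930² + 9.5²) = √(40425.8996 + 90.25) = √40516.1496 = 201.286238
L = 4.25 × 201.286238 = 855.466512
V = π·0.5² × L = 0.785398 × 855.466512 = 671.881827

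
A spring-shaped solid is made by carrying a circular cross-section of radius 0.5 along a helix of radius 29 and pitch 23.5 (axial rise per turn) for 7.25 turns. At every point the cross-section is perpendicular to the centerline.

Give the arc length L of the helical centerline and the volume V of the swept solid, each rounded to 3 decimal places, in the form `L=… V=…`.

L=1331.981 V=1046.135

2πR = 2π·29 = 182.212374
per-turn = √(182.212374² + 23.5²) = √(33201.3492 + 552.25) = √33753.5992 = 183.721526
L = 7.25 × 183.721526 = 1331.981065
V = π·0.5² × L = 0.785398 × 1331.981065 = 1046.135482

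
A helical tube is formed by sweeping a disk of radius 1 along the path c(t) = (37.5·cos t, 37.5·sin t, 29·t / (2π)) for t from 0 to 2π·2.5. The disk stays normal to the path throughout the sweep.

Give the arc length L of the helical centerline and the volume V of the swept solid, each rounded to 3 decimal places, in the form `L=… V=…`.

L=593.493 V=1864.515

2πR = 2π·37.5 = 235.619449
per-turn = √(235.619449² + 29²) = √(55516.5248 + 841) = √56357.5248 = 237.397398
L = 2.5 × 237.397398 = 593.493496
V = π·1² × L = 3.141593 × 593.493496 = 1864.514807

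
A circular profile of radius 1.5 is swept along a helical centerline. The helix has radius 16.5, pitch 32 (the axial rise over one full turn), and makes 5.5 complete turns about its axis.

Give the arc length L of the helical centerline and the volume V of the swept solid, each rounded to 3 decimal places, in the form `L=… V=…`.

2πR = 2π·16.5 = 103.672558
per-turn = √(103.672558² + 32²) = √(10747.9992 + 1024) = √11771.9992 = 108.498844
L = 5.5 × 108.498844 = 596.743643
V = π·1.5² × L = 7.068583 × 596.743643 = 4218.132252

L=596.744 V=4218.132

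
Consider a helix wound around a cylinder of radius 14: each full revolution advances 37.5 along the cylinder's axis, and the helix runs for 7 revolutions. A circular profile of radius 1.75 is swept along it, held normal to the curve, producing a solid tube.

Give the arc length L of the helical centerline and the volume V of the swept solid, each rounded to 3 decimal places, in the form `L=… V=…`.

2πR = 2π·14 = 87.964594
per-turn = √(87.964594² + 37.5²) = √(7737.7699 + 1406.25) = √9144.0199 = 95.624368
L = 7 × 95.624368 = 669.370579
V = π·1.75² × L = 9.621128 × 669.370579 = 6440.099691

L=669.371 V=6440.100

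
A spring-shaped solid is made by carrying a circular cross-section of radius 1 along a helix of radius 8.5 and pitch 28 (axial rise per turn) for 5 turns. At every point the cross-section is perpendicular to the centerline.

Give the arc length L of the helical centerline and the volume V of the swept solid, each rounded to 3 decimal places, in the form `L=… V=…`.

2πR = 2π·8.5 = 53.407075
per-turn = √(53.407075² + 28²) = √(2852.3157 + 784) = √3636.3157 = 60.301871
L = 5 × 60.301871 = 301.509356
V = π·1² × L = 3.141593 × 301.509356 = 947.219578

L=301.509 V=947.220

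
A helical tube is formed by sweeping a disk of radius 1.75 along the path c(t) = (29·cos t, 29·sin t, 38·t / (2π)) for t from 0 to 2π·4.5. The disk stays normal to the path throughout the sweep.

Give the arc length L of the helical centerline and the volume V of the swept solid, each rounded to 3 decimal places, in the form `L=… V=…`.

2πR = 2π·29 = 182.212374
per-turn = √(182.212374² + 38²) = √(33201.3492 + 1444) = √34645.3492 = 186.132612
L = 4.5 × 186.132612 = 837.596753
V = π·1.75² × L = 9.621128 × 837.596753 = 8058.625160

L=837.597 V=8058.625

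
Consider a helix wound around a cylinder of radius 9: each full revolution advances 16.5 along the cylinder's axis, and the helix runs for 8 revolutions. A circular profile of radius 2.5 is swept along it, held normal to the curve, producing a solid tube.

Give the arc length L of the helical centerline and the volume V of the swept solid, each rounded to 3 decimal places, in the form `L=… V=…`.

L=471.254 V=9253.046

2πR = 2π·9 = 56.548668
per-turn = √(56.548668² + 16.5²) = √(3197.7518 + 272.25) = √3470.0018 = 58.906721
L = 8 × 58.906721 = 471.253771
V = π·2.5² × L = 19.634954 × 471.253771 = 9253.046160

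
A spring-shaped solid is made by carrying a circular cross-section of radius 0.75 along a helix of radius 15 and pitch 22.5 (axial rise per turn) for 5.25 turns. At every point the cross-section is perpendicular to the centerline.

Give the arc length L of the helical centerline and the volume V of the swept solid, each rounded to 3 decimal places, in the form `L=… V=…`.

2πR = 2π·15 = 94.247780
per-turn = √(94.247780² + 22.5²) = √(8882.6440 + 506.25) = √9388.8940 = 96.896305
L = 5.25 × 96.896305 = 508.705602
V = π·0.75² × L = 1.767146 × 508.705602 = 898.957003

L=508.706 V=898.957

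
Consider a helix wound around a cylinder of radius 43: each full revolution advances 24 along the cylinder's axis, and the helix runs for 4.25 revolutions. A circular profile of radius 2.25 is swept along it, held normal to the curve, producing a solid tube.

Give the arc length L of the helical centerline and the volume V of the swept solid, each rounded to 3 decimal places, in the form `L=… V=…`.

2πR = 2π·43 = 270.176968
per-turn = √(270.176968² + 24²) = √(72995.5942 + 576) = √73571.5942 = 271.240842
L = 4.25 × 271.240842 = 1152.773577
V = π·2.25² × L = 15.904313 × 1152.773577 = 18334.071563

L=1152.774 V=18334.072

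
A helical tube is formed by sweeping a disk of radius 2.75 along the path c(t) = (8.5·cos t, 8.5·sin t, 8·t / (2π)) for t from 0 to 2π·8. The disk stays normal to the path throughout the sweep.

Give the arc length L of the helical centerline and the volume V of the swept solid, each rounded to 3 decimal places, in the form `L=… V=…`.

L=432.023 V=10264.139

2πR = 2π·8.5 = 53.407075
per-turn = √(53.407075² + 8²) = √(2852.3157 + 64) = √2916.3157 = 54.002923
L = 8 × 54.002923 = 432.023382
V = π·2.75² × L = 23.758294 × 432.023382 = 10264.138727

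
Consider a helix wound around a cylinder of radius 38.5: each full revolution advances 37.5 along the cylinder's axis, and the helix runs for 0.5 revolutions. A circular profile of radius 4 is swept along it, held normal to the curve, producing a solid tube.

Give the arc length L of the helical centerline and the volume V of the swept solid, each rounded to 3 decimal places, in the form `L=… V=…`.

L=122.396 V=6152.295

2πR = 2π·38.5 = 241.902634
per-turn = √(241.902634² + 37.5²) = √(58516.8845 + 1406.25) = √59923.1345 = 244.792023
L = 0.5 × 244.792023 = 122.396011
V = π·4² × L = 50.265482 × 122.396011 = 6152.294567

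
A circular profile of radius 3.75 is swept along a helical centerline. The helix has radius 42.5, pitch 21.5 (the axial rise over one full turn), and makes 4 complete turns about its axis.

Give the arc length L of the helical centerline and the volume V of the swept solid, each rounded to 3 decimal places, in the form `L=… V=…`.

L=1071.598 V=47341.749

2πR = 2π·42.5 = 267.035376
per-turn = √(267.035376² + 21.5²) = √(71307.8918 + 462.25) = √71770.1418 = 267.899499
L = 4 × 267.899499 = 1071.597998
V = π·3.75² × L = 44.178647 × 1071.597998 = 47341.749337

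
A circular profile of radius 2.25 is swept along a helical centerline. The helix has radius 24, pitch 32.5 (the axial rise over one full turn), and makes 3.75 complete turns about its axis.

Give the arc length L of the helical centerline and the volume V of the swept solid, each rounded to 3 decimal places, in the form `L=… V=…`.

L=578.471 V=9200.184

2πR = 2π·24 = 150.796447
per-turn = √(150.796447² + 32.5²) = √(22739.5685 + 1056.25) = √23795.8185 = 154.258933
L = 3.75 × 154.258933 = 578.471000
V = π·2.25² × L = 15.904313 × 578.471000 = 9200.183740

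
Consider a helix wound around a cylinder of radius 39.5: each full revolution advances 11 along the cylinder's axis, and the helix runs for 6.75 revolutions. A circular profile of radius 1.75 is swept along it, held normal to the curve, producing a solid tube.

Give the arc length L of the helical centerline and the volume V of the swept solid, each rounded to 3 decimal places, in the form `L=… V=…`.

2πR = 2π·39.5 = 248.185820
per-turn = √(248.185820² + 11²) = √(61596.2011 + 121) = √61717.2011 = 248.429469
L = 6.75 × 248.429469 = 1676.898916
V = π·1.75² × L = 9.621128 × 1676.898916 = 16133.658276

L=1676.899 V=16133.658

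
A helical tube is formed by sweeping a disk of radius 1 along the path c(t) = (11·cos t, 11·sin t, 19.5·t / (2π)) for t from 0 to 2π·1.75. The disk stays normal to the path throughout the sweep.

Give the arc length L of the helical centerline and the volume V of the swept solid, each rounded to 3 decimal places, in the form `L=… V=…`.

L=125.673 V=394.814

2πR = 2π·11 = 69.115038
per-turn = √(69.115038² + 19.5²) = √(4776.8885 + 380.25) = √5157.1385 = 71.813220
L = 1.75 × 71.813220 = 125.673135
V = π·1² × L = 3.141593 × 125.673135 = 394.813796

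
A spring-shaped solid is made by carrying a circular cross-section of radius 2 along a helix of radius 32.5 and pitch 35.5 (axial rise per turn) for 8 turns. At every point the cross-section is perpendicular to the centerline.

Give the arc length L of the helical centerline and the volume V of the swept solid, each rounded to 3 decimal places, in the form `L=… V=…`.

L=1658.131 V=20836.683

2πR = 2π·32.5 = 204.203522
per-turn = √(204.203522² + 35.5²) = √(41699.0786 + 1260.25) = √42959.3286 = 207.266323
L = 8 × 207.266323 = 1658.130583
V = π·2² × L = 12.566371 × 1658.130583 = 20836.683432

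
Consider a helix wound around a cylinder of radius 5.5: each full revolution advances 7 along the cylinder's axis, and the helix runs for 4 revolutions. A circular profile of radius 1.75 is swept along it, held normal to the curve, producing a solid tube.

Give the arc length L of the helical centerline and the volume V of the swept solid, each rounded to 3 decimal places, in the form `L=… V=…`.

2πR = 2π·5.5 = 34.557519
per-turn = √(34.557519² + 7²) = √(1194.2221 + 49) = √1243.2221 = 35.259355
L = 4 × 35.259355 = 141.037421
V = π·1.75² × L = 9.621128 × 141.037421 = 1356.939010

L=141.037 V=1356.939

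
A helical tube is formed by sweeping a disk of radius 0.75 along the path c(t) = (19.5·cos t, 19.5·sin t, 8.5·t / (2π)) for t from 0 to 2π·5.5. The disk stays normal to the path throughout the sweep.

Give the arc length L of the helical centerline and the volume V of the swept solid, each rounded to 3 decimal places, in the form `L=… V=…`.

L=675.491 V=1193.692

2πR = 2π·19.5 = 122.522113
per-turn = √(122.522113² + 8.5²) = √(15011.6683 + 72.25) = √15083.9183 = 122.816604
L = 5.5 × 122.816604 = 675.491324
V = π·0.75² × L = 1.767146 × 675.491324 = 1193.691701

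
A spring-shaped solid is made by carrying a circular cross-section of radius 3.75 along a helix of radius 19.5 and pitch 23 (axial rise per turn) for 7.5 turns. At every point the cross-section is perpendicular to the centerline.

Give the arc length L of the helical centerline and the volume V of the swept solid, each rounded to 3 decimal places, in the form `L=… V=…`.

2πR = 2π·19.5 = 122.522113
per-turn = √(122.522113² + 23²) = √(15011.6683 + 529) = √15540.6683 = 124.662217
L = 7.5 × 124.662217 = 934.966626
V = π·3.75² × L = 44.178647 × 934.966626 = 41305.560233

L=934.967 V=41305.560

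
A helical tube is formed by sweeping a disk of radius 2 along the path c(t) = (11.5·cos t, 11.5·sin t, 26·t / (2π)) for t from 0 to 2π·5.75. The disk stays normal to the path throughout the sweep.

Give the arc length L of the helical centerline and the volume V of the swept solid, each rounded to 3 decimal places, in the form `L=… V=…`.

L=441.554 V=5548.736

2πR = 2π·11.5 = 72.256631
per-turn = √(72.256631² + 26²) = √(5221.0207 + 676) = √5897.0207 = 76.792062
L = 5.75 × 76.792062 = 441.554354
V = π·2² × L = 12.566371 × 441.554354 = 5548.735663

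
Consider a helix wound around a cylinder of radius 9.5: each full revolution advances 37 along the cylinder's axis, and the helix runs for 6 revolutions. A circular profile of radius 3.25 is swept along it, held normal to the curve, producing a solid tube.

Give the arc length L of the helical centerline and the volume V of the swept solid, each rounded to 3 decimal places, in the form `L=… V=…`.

2πR = 2π·9.5 = 59.690260
per-turn = √(59.690260² + 37²) = √(3562.9272 + 1369) = √4931.9272 = 70.227681
L = 6 × 70.227681 = 421.366086
V = π·3.25² × L = 33.183072 × 421.366086 = 13982.221355

L=421.366 V=13982.221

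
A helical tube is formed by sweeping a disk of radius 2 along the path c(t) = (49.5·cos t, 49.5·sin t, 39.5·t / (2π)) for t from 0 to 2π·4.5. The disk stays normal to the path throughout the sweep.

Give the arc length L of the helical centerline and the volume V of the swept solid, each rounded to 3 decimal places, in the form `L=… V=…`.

L=1410.822 V=17728.909

2πR = 2π·49.5 = 311.017673
per-turn = √(311.017673² + 39.5²) = √(96731.9927 + 1560.25) = √98292.2427 = 313.515937
L = 4.5 × 313.515937 = 1410.821716
V = π·2² × L = 12.566371 × 1410.821716 = 17728.908559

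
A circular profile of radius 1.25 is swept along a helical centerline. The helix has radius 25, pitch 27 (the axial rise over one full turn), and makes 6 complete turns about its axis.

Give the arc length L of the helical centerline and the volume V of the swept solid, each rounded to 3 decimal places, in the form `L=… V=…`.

L=956.299 V=4694.223

2πR = 2π·25 = 157.079633
per-turn = √(157.079633² + 27²) = √(24674.0110 + 729) = √25403.0110 = 159.383221
L = 6 × 159.383221 = 956.299323
V = π·1.25² × L = 4.908739 × 956.299323 = 4694.223327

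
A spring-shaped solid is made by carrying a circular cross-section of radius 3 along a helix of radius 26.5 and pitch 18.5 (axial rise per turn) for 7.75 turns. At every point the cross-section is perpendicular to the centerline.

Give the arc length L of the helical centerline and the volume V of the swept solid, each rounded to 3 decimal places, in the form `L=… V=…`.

2πR = 2π·26.5 = 166.504411
per-turn = √(166.504411² + 18.5²) = √(27723.7188 + 342.25) = √28065.9688 = 167.529009
L = 7.75 × 167.529009 = 1298.349818
V = π·3² × L = 28.274334 × 1298.349818 = 36709.976238

L=1298.350 V=36709.976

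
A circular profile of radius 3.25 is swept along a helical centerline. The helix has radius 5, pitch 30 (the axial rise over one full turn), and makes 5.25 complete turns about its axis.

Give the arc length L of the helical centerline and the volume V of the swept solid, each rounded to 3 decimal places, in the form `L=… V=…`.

L=228.056 V=7567.585

2πR = 2π·5 = 31.415927
per-turn = √(31.415927² + 30²) = √(986.9604 + 900) = √1886.9604 = 43.439158
L = 5.25 × 43.439158 = 228.055579
V = π·3.25² × L = 33.183072 × 228.055579 = 7567.584791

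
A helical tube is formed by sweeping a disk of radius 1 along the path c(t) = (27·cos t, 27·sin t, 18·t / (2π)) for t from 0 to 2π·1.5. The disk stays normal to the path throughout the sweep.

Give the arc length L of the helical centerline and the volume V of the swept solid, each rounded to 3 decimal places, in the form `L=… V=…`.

2πR = 2π·27 = 169.646003
per-turn = √(169.646003² + 18²) = √(28779.7664 + 324) = √29103.7664 = 170.598260
L = 1.5 × 170.598260 = 255.897391
V = π·1² × L = 3.141593 × 255.897391 = 803.925362

L=255.897 V=803.925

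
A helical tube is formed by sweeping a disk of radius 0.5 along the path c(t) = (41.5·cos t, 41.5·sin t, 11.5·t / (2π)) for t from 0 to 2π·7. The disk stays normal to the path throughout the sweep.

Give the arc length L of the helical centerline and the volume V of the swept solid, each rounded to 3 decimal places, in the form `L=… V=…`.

2πR = 2π·41.5 = 260.752190
per-turn = √(260.752190² + 11.5²) = √(67991.7047 + 132.25) = √68123.9547 = 261.005660
L = 7 × 261.005660 = 1827.039622
V = π·0.5² × L = 0.785398 × 1827.039622 = 1434.953564

L=1827.040 V=1434.954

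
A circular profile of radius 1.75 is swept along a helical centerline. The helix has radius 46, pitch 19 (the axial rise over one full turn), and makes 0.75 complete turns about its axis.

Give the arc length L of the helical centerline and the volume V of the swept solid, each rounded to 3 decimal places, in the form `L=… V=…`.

2πR = 2π·46 = 289.026524
per-turn = √(289.026524² + 19²) = √(83536.3317 + 361) = √83897.3317 = 289.650361
L = 0.75 × 289.650361 = 217.237771
V = π·1.75² × L = 9.621128 × 217.237771 = 2090.072291

L=217.238 V=2090.072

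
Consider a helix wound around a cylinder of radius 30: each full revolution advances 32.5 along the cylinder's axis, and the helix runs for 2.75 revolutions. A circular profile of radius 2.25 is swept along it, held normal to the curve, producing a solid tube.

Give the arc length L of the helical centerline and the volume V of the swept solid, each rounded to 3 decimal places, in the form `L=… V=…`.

2πR = 2π·30 = 188.495559
per-turn = √(188.495559² + 32.5²) = √(35530.5758 + 1056.25) = √36586.8258 = 191.276830
L = 2.75 × 191.276830 = 526.011284
V = π·2.25² × L = 15.904313 × 526.011284 = 8365.847995

L=526.011 V=8365.848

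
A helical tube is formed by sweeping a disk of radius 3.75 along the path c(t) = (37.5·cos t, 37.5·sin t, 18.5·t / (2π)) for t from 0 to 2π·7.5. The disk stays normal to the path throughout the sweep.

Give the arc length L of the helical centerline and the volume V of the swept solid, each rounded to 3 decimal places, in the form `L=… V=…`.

2πR = 2π·37.5 = 235.619449
per-turn = √(235.619449² + 18.5²) = √(55516.5248 + 342.25) = √55858.7748 = 236.344610
L = 7.5 × 236.344610 = 1772.584576
V = π·3.75² × L = 44.178647 × 1772.584576 = 78310.387725

L=1772.585 V=78310.388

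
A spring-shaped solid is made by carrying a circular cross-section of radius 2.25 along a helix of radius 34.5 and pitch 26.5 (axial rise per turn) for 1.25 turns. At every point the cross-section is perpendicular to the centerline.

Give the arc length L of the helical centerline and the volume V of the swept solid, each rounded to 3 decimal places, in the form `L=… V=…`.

2πR = 2π·34.5 = 216.769893
per-turn = √(216.769893² + 26.5²) = √(46989.1866 + 702.25) = √47691.4366 = 218.383691
L = 1.25 × 218.383691 = 272.979614
V = π·2.25² × L = 15.904313 × 272.979614 = 4341.553170

L=272.980 V=4341.553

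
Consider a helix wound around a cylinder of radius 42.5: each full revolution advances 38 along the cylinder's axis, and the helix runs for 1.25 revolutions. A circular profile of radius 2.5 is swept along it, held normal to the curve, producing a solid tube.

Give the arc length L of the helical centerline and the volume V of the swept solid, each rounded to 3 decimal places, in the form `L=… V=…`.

L=337.157 V=6620.062

2πR = 2π·42.5 = 267.035376
per-turn = √(267.035376² + 38²) = √(71307.8918 + 1444) = √72751.8918 = 269.725586
L = 1.25 × 269.725586 = 337.156983
V = π·2.5² × L = 19.634954 × 337.156983 = 6620.061873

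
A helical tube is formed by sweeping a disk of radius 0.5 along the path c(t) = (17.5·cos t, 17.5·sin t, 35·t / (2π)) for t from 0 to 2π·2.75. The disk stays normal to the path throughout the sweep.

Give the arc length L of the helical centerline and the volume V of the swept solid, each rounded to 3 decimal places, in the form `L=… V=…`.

2πR = 2π·17.5 = 109.955743
per-turn = √(109.955743² + 35²) = √(12090.2654 + 1225) = √13315.2654 = 115.391791
L = 2.75 × 115.391791 = 317.327425
V = π·0.5² × L = 0.785398 × 317.327425 = 249.228377

L=317.327 V=249.228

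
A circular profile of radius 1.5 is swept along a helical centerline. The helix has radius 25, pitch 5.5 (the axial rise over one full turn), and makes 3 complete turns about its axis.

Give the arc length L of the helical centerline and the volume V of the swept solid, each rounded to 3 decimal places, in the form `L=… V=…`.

L=471.528 V=3333.033

2πR = 2π·25 = 157.079633
per-turn = √(157.079633² + 5.5²) = √(24674.0110 + 30.25) = √24704.2610 = 157.175892
L = 3 × 157.175892 = 471.527676
V = π·1.5² × L = 7.068583 × 471.527676 = 3333.032735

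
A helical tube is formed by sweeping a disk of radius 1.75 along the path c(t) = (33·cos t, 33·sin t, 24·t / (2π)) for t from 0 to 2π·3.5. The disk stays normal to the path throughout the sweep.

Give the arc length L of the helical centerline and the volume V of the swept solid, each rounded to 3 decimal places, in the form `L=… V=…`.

L=730.553 V=7028.745

2πR = 2π·33 = 207.345115
per-turn = √(207.345115² + 24²) = √(42991.9968 + 576) = √43567.9968 = 208.729482
L = 3.5 × 208.729482 = 730.553188
V = π·1.75² × L = 9.621128 × 730.553188 = 7028.745368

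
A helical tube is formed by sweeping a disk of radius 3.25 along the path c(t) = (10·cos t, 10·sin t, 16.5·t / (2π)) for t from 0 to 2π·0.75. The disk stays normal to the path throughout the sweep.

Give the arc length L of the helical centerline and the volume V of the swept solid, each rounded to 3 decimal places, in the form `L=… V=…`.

2πR = 2π·10 = 62.831853
per-turn = √(62.831853² + 16.5²) = √(3947.8418 + 272.25) = √4220.0918 = 64.962233
L = 0.75 × 64.962233 = 48.721675
V = π·3.25² × L = 33.183072 × 48.721675 = 1616.734869

L=48.722 V=1616.735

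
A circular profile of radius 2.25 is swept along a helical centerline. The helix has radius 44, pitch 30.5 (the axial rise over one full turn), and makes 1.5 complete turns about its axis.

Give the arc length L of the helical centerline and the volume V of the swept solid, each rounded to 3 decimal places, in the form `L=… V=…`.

2πR = 2π·44 = 276.460154
per-turn = √(276.460154² + 30.5²) = √(76430.2165 + 930.25) = √77360.4665 = 278.137496
L = 1.5 × 278.137496 = 417.206243
V = π·2.25² × L = 15.904313 × 417.206243 = 6635.378602

L=417.206 V=6635.379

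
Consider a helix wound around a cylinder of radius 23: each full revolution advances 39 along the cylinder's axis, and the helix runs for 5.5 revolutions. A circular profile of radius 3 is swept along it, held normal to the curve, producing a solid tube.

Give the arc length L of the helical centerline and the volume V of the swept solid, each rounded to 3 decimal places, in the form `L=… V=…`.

L=823.258 V=23277.072

2πR = 2π·23 = 144.513262
per-turn = √(144.513262² + 39²) = √(20884.0829 + 1521) = √22405.0829 = 149.683275
L = 5.5 × 149.683275 = 823.258014
V = π·3² × L = 28.274334 × 823.258014 = 23277.071968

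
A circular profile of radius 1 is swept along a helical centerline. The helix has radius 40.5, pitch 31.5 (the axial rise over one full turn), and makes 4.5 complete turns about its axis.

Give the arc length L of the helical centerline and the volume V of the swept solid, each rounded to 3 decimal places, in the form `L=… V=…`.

L=1153.851 V=3624.929

2πR = 2π·40.5 = 254.469005
per-turn = √(254.469005² + 31.5²) = √(64754.4745 + 992.25) = √65746.7245 = 256.411241
L = 4.5 × 256.411241 = 1153.850584
V = π·1² × L = 3.141593 × 1153.850584 = 3624.928519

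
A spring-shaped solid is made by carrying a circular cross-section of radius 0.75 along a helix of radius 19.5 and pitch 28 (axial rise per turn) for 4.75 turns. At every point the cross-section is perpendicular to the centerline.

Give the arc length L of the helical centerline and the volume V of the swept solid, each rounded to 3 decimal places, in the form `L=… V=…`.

L=596.984 V=1054.958

2πR = 2π·19.5 = 122.522113
per-turn = √(122.522113² + 28²) = √(15011.6683 + 784) = √15795.6683 = 125.680819
L = 4.75 × 125.680819 = 596.983891
V = π·0.75² × L = 1.767146 × 596.983891 = 1054.957616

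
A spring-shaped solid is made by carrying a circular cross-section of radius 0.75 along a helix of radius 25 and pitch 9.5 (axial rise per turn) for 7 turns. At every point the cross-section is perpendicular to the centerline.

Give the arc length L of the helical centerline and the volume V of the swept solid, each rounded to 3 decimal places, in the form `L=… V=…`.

L=1101.567 V=1946.629

2πR = 2π·25 = 157.079633
per-turn = √(157.079633² + 9.5²) = √(24674.0110 + 90.25) = √24764.2610 = 157.366645
L = 7 × 157.366645 = 1101.566516
V = π·0.75² × L = 1.767146 × 1101.566516 = 1946.628717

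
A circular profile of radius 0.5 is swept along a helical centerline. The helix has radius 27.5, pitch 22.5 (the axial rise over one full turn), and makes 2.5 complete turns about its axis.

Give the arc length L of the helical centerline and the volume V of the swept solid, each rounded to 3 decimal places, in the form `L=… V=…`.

L=435.616 V=342.132

2πR = 2π·27.5 = 172.787596
per-turn = √(172.787596² + 22.5²) = √(29855.5533 + 506.25) = √30361.8033 = 174.246387
L = 2.5 × 174.246387 = 435.615967
V = π·0.5² × L = 0.785398 × 435.615967 = 342.131980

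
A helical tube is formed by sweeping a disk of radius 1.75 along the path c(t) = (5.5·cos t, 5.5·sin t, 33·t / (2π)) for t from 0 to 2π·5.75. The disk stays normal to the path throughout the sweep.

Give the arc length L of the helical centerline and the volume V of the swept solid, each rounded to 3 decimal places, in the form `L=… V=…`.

L=274.753 V=2643.431

2πR = 2π·5.5 = 34.557519
per-turn = √(34.557519² + 33²) = √(1194.2221 + 1089) = √2283.2221 = 47.783074
L = 5.75 × 47.783074 = 274.752674
V = π·1.75² × L = 9.621128 × 274.752674 = 2643.430506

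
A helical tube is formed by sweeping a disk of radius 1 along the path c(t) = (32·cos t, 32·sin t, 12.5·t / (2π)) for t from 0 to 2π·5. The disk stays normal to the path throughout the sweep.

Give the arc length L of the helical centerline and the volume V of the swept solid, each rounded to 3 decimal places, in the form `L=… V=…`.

L=1007.251 V=3164.371

2πR = 2π·32 = 201.061930
per-turn = √(201.061930² + 12.5²) = √(40425.8996 + 156.25) = √40582.1496 = 201.450117
L = 5 × 201.450117 = 1007.250585
V = π·1² × L = 3.141593 × 1007.250585 = 3164.371038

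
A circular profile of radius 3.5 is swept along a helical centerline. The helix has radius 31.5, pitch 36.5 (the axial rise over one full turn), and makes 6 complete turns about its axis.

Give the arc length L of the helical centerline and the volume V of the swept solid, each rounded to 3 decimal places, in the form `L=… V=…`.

2πR = 2π·31.5 = 197.920337
per-turn = √(197.920337² + 36.5²) = √(39172.4599 + 1332.25) = √40504.7099 = 201.257819
L = 6 × 201.257819 = 1207.546916
V = π·3.5² × L = 38.484510 × 1207.546916 = 46471.851386

L=1207.547 V=46471.851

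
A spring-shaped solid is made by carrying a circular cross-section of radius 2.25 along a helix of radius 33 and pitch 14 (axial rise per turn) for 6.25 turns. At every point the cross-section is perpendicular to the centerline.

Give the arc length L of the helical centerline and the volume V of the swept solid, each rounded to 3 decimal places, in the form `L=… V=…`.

L=1298.858 V=20657.438

2πR = 2π·33 = 207.345115
per-turn = √(207.345115² + 14²) = √(42991.9968 + 196) = √43187.9968 = 207.817220
L = 6.25 × 207.817220 = 1298.857623
V = π·2.25² × L = 15.904313 × 1298.857623 = 20657.437924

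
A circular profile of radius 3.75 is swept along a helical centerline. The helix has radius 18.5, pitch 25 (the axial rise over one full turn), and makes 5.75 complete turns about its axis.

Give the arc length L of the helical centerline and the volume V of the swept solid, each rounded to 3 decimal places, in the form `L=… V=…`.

L=683.658 V=30203.065

2πR = 2π·18.5 = 116.238928
per-turn = √(116.238928² + 25²) = √(13511.4884 + 625) = √14136.4884 = 118.896966
L = 5.75 × 118.896966 = 683.657552
V = π·3.75² × L = 44.178647 × 683.657552 = 30203.065452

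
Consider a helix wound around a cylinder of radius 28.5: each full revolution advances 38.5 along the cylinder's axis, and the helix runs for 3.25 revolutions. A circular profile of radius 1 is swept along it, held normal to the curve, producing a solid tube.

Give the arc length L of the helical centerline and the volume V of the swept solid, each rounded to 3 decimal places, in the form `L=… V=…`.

L=595.279 V=1870.124

2πR = 2π·28.5 = 179.070781
per-turn = √(179.070781² + 38.5²) = √(32066.3447 + 1482.25) = √33548.5947 = 183.162755
L = 3.25 × 183.162755 = 595.278953
V = π·1² × L = 3.141593 × 595.278953 = 1870.123985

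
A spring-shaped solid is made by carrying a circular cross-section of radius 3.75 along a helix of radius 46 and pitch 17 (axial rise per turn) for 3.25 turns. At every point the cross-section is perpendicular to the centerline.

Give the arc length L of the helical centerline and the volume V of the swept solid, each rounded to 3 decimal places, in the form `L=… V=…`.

2πR = 2π·46 = 289.026524
per-turn = √(289.026524² + 17²) = √(83536.3317 + 289) = √83825.3317 = 289.526047
L = 3.25 × 289.526047 = 940.959651
V = π·3.75² × L = 44.178647 × 940.959651 = 41570.323990

L=940.960 V=41570.324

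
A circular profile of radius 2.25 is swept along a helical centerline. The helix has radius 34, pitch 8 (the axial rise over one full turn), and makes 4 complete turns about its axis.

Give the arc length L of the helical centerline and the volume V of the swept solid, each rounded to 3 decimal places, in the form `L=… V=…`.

L=855.112 V=13599.971

2πR = 2π·34 = 213.628300
per-turn = √(213.628300² + 8²) = √(45637.0508 + 64) = √45701.0508 = 213.778041
L = 4 × 213.778041 = 855.112163
V = π·2.25² × L = 15.904313 × 855.112163 = 13599.971333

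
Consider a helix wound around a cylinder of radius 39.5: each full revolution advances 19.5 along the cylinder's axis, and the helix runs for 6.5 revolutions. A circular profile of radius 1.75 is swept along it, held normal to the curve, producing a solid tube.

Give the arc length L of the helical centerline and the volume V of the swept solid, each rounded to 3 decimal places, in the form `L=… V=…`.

2πR = 2π·39.5 = 248.185820
per-turn = √(248.185820² + 19.5²) = √(61596.2011 + 380.25) = √61976.4511 = 248.950700
L = 6.5 × 248.950700 = 1618.179550
V = π·1.75² × L = 9.621128 × 1618.179550 = 15568.711776

L=1618.180 V=15568.712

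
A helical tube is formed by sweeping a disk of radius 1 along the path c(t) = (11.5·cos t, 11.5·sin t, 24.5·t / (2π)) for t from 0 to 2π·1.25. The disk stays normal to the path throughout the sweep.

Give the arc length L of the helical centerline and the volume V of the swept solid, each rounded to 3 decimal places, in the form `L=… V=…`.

2πR = 2π·11.5 = 72.256631
per-turn = √(72.256631² + 24.5²) = √(5221.0207 + 600.25) = √5821.2707 = 76.297252
L = 1.25 × 76.297252 = 95.371566
V = π·1² × L = 3.141593 × 95.371566 = 299.618610

L=95.372 V=299.619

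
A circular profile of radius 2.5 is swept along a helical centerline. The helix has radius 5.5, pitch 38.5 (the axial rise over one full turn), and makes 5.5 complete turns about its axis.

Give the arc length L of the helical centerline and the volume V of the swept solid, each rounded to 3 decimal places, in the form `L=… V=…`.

L=284.540 V=5586.939

2πR = 2π·5.5 = 34.557519
per-turn = √(34.557519² + 38.5²) = √(1194.2221 + 1482.25) = √2676.4721 = 51.734632
L = 5.5 × 51.734632 = 284.540475
V = π·2.5² × L = 19.634954 × 284.540475 = 5586.939165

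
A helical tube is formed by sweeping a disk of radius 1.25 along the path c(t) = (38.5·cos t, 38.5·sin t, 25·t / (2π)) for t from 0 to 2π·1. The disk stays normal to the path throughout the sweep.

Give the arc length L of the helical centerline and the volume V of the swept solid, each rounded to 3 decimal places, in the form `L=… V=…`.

L=243.191 V=1193.761

2πR = 2π·38.5 = 241.902634
per-turn = √(241.902634² + 25²) = √(58516.8845 + 625) = √59141.8845 = 243.191045
L = 1 × 243.191045 = 243.191045
V = π·1.25² × L = 4.908739 × 243.191045 = 1193.761252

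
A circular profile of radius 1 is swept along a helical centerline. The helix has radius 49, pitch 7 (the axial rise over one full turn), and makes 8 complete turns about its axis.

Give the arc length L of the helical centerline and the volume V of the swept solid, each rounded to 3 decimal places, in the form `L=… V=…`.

L=2463.645 V=7739.770

2πR = 2π·49 = 307.876080
per-turn = √(307.876080² + 7²) = √(94787.6807 + 49) = √94836.6807 = 307.955647
L = 8 × 307.955647 = 2463.645178
V = π·1² × L = 3.141593 × 2463.645178 = 7739.769592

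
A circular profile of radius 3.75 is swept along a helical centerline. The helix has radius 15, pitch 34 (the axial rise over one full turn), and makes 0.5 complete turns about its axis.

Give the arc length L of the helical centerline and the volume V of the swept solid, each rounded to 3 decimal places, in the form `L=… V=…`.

L=50.097 V=2213.196

2πR = 2π·15 = 94.247780
per-turn = √(94.247780² + 34²) = √(8882.6440 + 1156) = √10038.6440 = 100.193033
L = 0.5 × 100.193033 = 50.096517
V = π·3.75² × L = 44.178647 × 50.096517 = 2213.196314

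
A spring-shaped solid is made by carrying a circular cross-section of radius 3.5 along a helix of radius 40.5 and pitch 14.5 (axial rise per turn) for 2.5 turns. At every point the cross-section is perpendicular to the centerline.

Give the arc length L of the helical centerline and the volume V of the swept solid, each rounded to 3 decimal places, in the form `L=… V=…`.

L=637.204 V=24522.502

2πR = 2π·40.5 = 254.469005
per-turn = √(254.469005² + 14.5²) = √(64754.4745 + 210.25) = √64964.7245 = 254.881785
L = 2.5 × 254.881785 = 637.204463
V = π·3.5² × L = 38.484510 × 637.204463 = 24522.501542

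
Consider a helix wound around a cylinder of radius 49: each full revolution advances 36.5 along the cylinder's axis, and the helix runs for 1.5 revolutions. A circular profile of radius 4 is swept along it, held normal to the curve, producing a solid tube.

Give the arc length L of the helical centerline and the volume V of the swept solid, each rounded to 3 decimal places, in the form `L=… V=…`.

L=465.048 V=23375.873

2πR = 2π·49 = 307.876080
per-turn = √(307.876080² + 36.5²) = √(94787.6807 + 1332.25) = √96119.9307 = 310.032145
L = 1.5 × 310.032145 = 465.048217
V = π·4² × L = 50.265482 × 465.048217 = 23375.872986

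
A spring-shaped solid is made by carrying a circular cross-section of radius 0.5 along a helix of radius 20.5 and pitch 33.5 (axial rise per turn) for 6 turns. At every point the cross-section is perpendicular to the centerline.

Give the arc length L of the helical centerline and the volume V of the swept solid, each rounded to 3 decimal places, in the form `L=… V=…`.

2πR = 2π·20.5 = 128.805299
per-turn = √(128.805299² + 33.5²) = √(16590.8050 + 1122.25) = √17713.0550 = 133.090402
L = 6 × 133.090402 = 798.542410
V = π·0.5² × L = 0.785398 × 798.542410 = 627.173742

L=798.542 V=627.174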